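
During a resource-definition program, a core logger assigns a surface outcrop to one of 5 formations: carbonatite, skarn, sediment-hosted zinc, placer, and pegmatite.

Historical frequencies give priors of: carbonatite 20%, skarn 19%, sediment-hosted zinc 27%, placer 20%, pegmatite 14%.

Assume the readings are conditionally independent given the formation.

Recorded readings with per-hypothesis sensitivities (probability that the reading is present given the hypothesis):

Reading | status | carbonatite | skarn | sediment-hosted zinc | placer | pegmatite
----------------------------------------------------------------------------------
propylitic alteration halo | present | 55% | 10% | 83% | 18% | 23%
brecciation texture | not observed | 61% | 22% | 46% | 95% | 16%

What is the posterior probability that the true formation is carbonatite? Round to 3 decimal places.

0.207

Multiply each prior by the joint likelihood of the reading pattern (using 1 − P(present | H) for each absent reading):
  carbonatite: 0.20 × 0.55 × (1 − 0.61) = 0.0429
  skarn: 0.19 × 0.10 × (1 − 0.22) = 0.01482
  sediment-hosted zinc: 0.27 × 0.83 × (1 − 0.46) = 0.12101
  placer: 0.20 × 0.18 × (1 − 0.95) = 0.0018
  pegmatite: 0.14 × 0.23 × (1 − 0.16) = 0.027048
The unnormalized weights sum to 0.20758.
P(carbonatite | evidence) = 0.0429 / 0.20758 ≈ 0.207.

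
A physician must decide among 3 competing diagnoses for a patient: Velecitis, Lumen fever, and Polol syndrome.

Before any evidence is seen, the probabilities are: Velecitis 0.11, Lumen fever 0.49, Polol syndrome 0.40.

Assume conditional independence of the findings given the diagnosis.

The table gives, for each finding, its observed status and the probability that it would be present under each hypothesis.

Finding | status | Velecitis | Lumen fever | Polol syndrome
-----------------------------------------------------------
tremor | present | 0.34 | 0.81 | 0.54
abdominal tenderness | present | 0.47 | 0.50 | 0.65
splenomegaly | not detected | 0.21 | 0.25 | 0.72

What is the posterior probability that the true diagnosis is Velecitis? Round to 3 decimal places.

0.069

For each hypothesis, the unnormalized posterior weight is prior × product of the finding likelihoods (using 1 − P(present | H) for each absent finding):
  Velecitis: 0.11 × 0.34 × 0.47 × (1 − 0.21) = 0.013887
  Lumen fever: 0.49 × 0.81 × 0.50 × (1 − 0.25) = 0.14884
  Polol syndrome: 0.40 × 0.54 × 0.65 × (1 − 0.72) = 0.039312
The unnormalized weights sum to 0.20204.
P(Velecitis | evidence) = 0.013887 / 0.20204 ≈ 0.069.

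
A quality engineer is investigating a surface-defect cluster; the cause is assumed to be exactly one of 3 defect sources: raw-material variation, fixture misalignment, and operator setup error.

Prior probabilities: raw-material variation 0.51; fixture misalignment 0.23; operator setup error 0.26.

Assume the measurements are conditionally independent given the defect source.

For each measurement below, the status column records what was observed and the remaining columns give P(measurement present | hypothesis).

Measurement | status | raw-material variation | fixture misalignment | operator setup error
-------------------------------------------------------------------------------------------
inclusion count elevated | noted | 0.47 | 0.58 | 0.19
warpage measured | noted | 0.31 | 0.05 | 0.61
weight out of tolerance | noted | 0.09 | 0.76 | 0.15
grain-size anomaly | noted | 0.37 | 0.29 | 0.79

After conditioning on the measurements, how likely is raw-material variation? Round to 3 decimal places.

0.329

Multiply each prior by the joint likelihood of the measurement pattern:
  raw-material variation: 0.51 × 0.47 × 0.31 × 0.09 × 0.37 = 0.0024744
  fixture misalignment: 0.23 × 0.58 × 0.05 × 0.76 × 0.29 = 0.0014701
  operator setup error: 0.26 × 0.19 × 0.61 × 0.15 × 0.79 = 0.0035709
Normalizing constant Z = 0.0024744 + 0.0014701 + 0.0035709 = 0.0075154.
P(raw-material variation | evidence) = 0.0024744 / 0.0075154 ≈ 0.329.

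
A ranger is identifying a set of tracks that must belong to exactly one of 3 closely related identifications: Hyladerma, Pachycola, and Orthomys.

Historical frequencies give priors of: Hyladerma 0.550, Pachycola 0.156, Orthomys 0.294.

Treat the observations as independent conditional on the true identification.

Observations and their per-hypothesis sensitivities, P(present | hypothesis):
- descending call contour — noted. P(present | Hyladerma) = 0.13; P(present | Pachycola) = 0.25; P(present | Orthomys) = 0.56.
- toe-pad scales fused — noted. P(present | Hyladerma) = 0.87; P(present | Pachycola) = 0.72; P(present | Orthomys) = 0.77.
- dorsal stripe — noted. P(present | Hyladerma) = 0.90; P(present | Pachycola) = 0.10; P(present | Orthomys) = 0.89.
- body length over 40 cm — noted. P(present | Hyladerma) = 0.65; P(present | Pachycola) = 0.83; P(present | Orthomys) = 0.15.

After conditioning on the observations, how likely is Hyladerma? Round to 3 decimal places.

By Bayes' rule with conditional independence, the unnormalized weight for each hypothesis is prior × ∏ likelihoods:
  Hyladerma: 0.550 × 0.13 × 0.87 × 0.90 × 0.65 = 0.03639
  Pachycola: 0.156 × 0.25 × 0.72 × 0.10 × 0.83 = 0.0023306
  Orthomys: 0.294 × 0.56 × 0.77 × 0.89 × 0.15 = 0.016924
Normalizing constant Z = 0.03639 + 0.0023306 + 0.016924 = 0.055645.
P(Hyladerma | evidence) = 0.03639 / 0.055645 ≈ 0.654.

0.654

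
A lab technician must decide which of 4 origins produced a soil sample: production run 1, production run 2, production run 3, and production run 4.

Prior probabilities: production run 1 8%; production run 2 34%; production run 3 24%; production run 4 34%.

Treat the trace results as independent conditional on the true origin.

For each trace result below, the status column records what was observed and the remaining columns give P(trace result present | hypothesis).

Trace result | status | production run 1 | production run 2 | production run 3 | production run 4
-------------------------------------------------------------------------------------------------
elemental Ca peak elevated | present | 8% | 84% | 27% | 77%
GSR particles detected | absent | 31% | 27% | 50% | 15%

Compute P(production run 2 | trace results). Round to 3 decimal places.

0.446

For each hypothesis, the unnormalized posterior weight is prior × product of the trace result likelihoods (using 1 − P(present | H) for each absent trace result):
  production run 1: 0.08 × 0.08 × (1 − 0.31) = 0.004416
  production run 2: 0.34 × 0.84 × (1 − 0.27) = 0.20849
  production run 3: 0.24 × 0.27 × (1 − 0.50) = 0.0324
  production run 4: 0.34 × 0.77 × (1 − 0.15) = 0.22253
The unnormalized weights sum to 0.46783.
P(production run 2 | evidence) = 0.20849 / 0.46783 ≈ 0.446.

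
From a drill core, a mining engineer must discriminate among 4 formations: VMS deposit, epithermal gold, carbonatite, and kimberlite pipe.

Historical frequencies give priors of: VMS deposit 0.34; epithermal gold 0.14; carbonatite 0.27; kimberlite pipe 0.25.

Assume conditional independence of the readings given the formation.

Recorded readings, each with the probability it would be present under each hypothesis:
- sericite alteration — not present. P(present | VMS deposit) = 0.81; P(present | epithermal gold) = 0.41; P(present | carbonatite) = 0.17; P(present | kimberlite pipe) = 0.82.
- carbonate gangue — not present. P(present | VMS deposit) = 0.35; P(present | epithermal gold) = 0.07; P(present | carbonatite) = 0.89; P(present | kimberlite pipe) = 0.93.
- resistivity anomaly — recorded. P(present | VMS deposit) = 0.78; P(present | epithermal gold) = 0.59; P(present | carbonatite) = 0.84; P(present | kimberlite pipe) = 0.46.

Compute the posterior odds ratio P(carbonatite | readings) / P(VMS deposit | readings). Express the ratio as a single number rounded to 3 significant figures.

Posterior odds equal prior odds times the likelihood ratio; only the two competing hypotheses matter (using 1 − P(present | H) for each absent reading).
  carbonatite: 0.27 × (1 − 0.17) × (1 − 0.89) × 0.84 = 0.020707
  VMS deposit: 0.34 × (1 − 0.81) × (1 − 0.35) × 0.78 = 0.032752
Posterior odds = 0.020707 / 0.032752 ≈ 0.632.

0.632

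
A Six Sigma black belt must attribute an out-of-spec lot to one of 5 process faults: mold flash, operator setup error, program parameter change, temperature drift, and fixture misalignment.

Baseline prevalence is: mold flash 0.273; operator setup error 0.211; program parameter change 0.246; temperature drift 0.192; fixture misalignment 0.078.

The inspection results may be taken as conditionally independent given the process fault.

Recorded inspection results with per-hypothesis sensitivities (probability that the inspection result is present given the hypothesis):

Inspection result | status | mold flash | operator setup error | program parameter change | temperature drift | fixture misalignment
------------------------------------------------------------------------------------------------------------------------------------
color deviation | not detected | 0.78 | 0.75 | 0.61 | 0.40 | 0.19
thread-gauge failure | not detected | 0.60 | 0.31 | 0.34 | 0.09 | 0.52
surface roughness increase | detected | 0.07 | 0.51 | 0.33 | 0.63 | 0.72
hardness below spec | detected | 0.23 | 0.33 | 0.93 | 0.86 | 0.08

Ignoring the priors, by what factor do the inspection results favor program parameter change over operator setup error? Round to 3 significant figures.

The Bayes factor is the ratio of the joint likelihoods of the inspection result pattern under the two hypotheses (using 1 − P(present | H) for each absent inspection result).
  program parameter change: (1 − 0.61) × (1 − 0.34) × 0.33 × 0.93 = 0.078996
  operator setup error: (1 − 0.75) × (1 − 0.31) × 0.51 × 0.33 = 0.029032
Bayes factor = 0.078996 / 0.029032 ≈ 2.72

2.72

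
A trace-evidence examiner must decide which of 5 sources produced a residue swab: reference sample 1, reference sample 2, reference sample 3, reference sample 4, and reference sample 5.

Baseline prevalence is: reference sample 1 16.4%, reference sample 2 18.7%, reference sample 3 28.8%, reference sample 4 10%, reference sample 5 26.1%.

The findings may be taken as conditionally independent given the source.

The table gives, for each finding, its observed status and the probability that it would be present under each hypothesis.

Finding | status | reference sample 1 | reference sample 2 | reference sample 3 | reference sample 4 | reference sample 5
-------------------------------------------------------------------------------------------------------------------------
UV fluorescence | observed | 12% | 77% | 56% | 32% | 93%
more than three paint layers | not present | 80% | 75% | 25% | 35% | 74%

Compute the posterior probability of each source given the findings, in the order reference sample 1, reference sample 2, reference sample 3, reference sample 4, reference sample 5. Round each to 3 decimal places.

Multiply each prior by the joint likelihood of the evidence pattern (using 1 − P(present | H) for each absent finding):
  reference sample 1: 0.164 × 0.12 × (1 − 0.80) = 0.003936
  reference sample 2: 0.187 × 0.77 × (1 − 0.75) = 0.035998
  reference sample 3: 0.288 × 0.56 × (1 − 0.25) = 0.12096
  reference sample 4: 0.100 × 0.32 × (1 − 0.35) = 0.0208
  reference sample 5: 0.261 × 0.93 × (1 − 0.74) = 0.06311
The unnormalized weights sum to 0.2448.
P(reference sample 1 | evidence) = 0.003936 / 0.2448 ≈ 0.016
P(reference sample 2 | evidence) = 0.035998 / 0.2448 ≈ 0.147
P(reference sample 3 | evidence) = 0.12096 / 0.2448 ≈ 0.494
P(reference sample 4 | evidence) = 0.0208 / 0.2448 ≈ 0.085
P(reference sample 5 | evidence) = 0.06311 / 0.2448 ≈ 0.258

0.016, 0.147, 0.494, 0.085, 0.258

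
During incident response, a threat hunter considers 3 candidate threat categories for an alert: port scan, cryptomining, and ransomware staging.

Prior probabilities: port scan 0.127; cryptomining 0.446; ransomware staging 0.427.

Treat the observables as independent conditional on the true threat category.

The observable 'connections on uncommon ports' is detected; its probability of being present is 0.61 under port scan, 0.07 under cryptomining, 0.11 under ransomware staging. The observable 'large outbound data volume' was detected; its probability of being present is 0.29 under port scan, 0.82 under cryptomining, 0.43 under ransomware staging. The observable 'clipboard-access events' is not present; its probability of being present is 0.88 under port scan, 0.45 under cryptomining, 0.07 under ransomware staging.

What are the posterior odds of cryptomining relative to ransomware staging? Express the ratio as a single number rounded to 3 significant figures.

Posterior odds equal prior odds times the likelihood ratio; only the two competing hypotheses matter (using 1 − P(present | H) for each absent observable).
  cryptomining: 0.446 × 0.07 × 0.82 × (1 − 0.45) = 0.01408
  ransomware staging: 0.427 × 0.11 × 0.43 × (1 − 0.07) = 0.018783
Posterior odds = 0.01408 / 0.018783 ≈ 0.750.

0.750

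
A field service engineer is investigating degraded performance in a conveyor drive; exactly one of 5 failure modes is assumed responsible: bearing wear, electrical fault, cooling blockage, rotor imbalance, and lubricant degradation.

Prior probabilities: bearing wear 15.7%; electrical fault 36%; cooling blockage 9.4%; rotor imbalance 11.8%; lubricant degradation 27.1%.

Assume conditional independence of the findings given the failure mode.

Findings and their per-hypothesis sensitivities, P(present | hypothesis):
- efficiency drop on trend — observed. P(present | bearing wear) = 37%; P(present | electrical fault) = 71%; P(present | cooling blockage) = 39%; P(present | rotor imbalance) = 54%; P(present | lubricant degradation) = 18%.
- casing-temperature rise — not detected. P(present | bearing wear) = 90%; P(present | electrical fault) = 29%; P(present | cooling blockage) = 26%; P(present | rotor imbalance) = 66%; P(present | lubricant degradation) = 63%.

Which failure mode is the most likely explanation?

For each hypothesis, the unnormalized posterior weight is prior × product of the finding likelihoods (using 1 − P(present | H) for each absent finding):
  bearing wear: 0.157 × 0.37 × (1 − 0.90) = 0.005809
  electrical fault: 0.360 × 0.71 × (1 − 0.29) = 0.18148
  cooling blockage: 0.094 × 0.39 × (1 − 0.26) = 0.027128
  rotor imbalance: 0.118 × 0.54 × (1 − 0.66) = 0.021665
  lubricant degradation: 0.271 × 0.18 × (1 − 0.63) = 0.018049
The unnormalized weights sum to 0.25413.
P(bearing wear | evidence) ≈ 0.005809 / 0.25413 ≈ 0.023
P(electrical fault | evidence) ≈ 0.18148 / 0.25413 ≈ 0.714
P(cooling blockage | evidence) ≈ 0.027128 / 0.25413 ≈ 0.107
P(rotor imbalance | evidence) ≈ 0.021665 / 0.25413 ≈ 0.085
P(lubricant degradation | evidence) ≈ 0.018049 / 0.25413 ≈ 0.071
The largest is 0.714, so electrical fault is most probable.

electrical fault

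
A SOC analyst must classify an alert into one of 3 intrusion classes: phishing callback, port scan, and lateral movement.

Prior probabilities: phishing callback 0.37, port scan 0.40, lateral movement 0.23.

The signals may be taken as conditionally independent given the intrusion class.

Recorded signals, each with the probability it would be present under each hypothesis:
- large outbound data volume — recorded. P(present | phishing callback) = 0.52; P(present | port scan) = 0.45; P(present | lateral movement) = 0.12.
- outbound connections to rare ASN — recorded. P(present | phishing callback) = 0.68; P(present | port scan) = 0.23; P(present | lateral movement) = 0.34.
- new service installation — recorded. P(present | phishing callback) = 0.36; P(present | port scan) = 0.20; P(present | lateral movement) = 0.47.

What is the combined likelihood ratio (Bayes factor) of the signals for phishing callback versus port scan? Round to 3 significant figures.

The Bayes factor is the ratio of the joint likelihoods of the signal pattern under the two hypotheses.
  phishing callback: 0.52 × 0.68 × 0.36 = 0.1273
  port scan: 0.45 × 0.23 × 0.20 = 0.0207
Bayes factor = 0.1273 / 0.0207 ≈ 6.15

6.15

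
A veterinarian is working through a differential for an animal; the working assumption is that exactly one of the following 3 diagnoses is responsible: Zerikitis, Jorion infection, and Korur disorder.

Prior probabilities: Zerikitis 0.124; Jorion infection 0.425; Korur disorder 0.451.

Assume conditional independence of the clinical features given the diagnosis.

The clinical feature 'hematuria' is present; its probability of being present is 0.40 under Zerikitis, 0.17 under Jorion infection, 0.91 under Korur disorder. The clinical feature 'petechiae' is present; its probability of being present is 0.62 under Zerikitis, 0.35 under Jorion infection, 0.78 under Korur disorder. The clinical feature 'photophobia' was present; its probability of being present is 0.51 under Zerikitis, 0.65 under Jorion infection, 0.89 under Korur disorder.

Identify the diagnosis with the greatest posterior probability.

For each hypothesis, the unnormalized posterior weight is prior × product of the clinical feature likelihoods:
  Zerikitis: 0.124 × 0.40 × 0.62 × 0.51 = 0.015684
  Jorion infection: 0.425 × 0.17 × 0.35 × 0.65 = 0.016437
  Korur disorder: 0.451 × 0.91 × 0.78 × 0.89 = 0.28491
Marginal likelihood of the evidence = 0.31703.
P(Zerikitis | evidence) ≈ 0.015684 / 0.31703 ≈ 0.049
P(Jorion infection | evidence) ≈ 0.016437 / 0.31703 ≈ 0.052
P(Korur disorder | evidence) ≈ 0.28491 / 0.31703 ≈ 0.899
The largest is 0.899, so Korur disorder is most probable.

Korur disorder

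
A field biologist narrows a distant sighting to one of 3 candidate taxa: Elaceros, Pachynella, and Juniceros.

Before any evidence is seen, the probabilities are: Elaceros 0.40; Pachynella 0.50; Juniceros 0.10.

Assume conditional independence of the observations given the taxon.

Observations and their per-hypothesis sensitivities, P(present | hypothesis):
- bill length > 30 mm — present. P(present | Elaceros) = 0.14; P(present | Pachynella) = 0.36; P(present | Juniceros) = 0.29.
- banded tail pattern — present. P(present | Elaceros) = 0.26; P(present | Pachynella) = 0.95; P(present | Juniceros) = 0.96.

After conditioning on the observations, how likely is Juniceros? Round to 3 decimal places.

0.130

Multiply each prior by the joint likelihood of the evidence pattern:
  Elaceros: 0.40 × 0.14 × 0.26 = 0.01456
  Pachynella: 0.50 × 0.36 × 0.95 = 0.171
  Juniceros: 0.10 × 0.29 × 0.96 = 0.02784
The unnormalized weights sum to 0.2134.
P(Juniceros | evidence) = 0.02784 / 0.2134 ≈ 0.130.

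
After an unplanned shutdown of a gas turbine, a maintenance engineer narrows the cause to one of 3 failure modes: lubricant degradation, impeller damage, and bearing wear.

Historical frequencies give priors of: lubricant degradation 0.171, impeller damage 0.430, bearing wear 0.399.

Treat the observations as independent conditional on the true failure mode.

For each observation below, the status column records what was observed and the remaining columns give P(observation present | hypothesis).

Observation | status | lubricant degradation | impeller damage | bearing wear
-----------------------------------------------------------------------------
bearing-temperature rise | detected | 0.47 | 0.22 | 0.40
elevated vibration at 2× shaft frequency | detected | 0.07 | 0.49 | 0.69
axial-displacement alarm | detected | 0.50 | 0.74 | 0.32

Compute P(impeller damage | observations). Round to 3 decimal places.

For each hypothesis, the unnormalized posterior weight is prior × product of the observation likelihoods:
  lubricant degradation: 0.171 × 0.47 × 0.07 × 0.50 = 0.002813
  impeller damage: 0.430 × 0.22 × 0.49 × 0.74 = 0.034302
  bearing wear: 0.399 × 0.40 × 0.69 × 0.32 = 0.03524
The unnormalized weights sum to 0.072355.
P(impeller damage | evidence) = 0.034302 / 0.072355 ≈ 0.474.

0.474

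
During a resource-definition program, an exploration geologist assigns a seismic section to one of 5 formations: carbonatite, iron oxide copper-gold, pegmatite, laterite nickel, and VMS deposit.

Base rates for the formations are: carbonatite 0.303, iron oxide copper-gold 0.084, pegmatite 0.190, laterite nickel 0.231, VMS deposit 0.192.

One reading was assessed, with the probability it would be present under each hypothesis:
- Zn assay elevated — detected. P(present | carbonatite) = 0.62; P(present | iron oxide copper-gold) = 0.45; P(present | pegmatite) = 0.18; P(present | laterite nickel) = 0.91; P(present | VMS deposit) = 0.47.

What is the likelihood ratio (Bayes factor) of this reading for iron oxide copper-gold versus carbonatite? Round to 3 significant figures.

0.726

The Bayes factor is the ratio of the two likelihoods.
  iron oxide copper-gold: 0.45
  carbonatite: 0.62
Bayes factor = 0.45 / 0.62 ≈ 0.726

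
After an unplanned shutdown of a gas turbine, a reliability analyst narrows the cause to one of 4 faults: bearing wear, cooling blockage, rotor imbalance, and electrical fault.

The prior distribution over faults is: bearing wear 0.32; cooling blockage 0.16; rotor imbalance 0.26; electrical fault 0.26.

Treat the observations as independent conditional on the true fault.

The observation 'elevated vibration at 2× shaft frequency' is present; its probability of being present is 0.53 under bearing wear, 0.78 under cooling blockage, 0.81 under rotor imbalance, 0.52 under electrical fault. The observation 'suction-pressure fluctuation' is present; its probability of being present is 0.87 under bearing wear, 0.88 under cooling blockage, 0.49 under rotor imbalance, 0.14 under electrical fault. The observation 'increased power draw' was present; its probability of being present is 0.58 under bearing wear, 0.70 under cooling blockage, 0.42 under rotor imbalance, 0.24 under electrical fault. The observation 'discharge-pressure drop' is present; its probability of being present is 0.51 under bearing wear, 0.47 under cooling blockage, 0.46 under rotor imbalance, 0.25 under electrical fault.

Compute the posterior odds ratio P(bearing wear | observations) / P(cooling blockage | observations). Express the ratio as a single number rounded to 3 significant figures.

1.21

The normalizing constant cancels in an odds ratio, so compute prior × likelihood for the two hypotheses only:
  bearing wear: 0.32 × 0.53 × 0.87 × 0.58 × 0.51 = 0.043646
  cooling blockage: 0.16 × 0.78 × 0.88 × 0.70 × 0.47 = 0.036132
Odds(bearing wear : cooling blockage) = 0.043646 / 0.036132 ≈ 1.21.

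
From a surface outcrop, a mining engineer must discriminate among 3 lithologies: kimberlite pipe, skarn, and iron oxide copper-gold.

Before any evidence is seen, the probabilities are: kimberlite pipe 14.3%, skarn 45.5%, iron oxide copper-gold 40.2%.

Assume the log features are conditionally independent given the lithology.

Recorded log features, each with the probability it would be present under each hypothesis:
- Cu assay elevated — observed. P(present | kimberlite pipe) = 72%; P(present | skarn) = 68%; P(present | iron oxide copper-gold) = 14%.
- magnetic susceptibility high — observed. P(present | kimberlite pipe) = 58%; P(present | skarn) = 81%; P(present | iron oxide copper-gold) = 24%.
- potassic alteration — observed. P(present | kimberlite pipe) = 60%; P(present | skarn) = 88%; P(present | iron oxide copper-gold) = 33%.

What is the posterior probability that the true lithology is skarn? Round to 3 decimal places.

0.846

By Bayes' rule with conditional independence, the unnormalized weight for each hypothesis is prior × ∏ likelihoods:
  kimberlite pipe: 0.143 × 0.72 × 0.58 × 0.60 = 0.03583
  skarn: 0.455 × 0.68 × 0.81 × 0.88 = 0.22054
  iron oxide copper-gold: 0.402 × 0.14 × 0.24 × 0.33 = 0.0044574
Normalizing constant Z = 0.03583 + 0.22054 + 0.0044574 = 0.26083.
P(skarn | evidence) = 0.22054 / 0.26083 ≈ 0.846.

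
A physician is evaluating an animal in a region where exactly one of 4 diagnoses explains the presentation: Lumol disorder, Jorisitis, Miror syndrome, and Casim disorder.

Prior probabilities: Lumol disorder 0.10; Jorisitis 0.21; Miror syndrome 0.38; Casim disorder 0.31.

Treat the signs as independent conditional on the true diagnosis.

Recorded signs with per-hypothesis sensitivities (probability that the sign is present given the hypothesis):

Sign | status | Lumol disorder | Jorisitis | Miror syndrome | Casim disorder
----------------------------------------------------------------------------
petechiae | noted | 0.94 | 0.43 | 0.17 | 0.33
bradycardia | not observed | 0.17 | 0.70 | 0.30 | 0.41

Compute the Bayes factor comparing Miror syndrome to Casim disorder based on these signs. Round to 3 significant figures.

The Bayes factor is the ratio of the joint likelihoods of the sign pattern under the two hypotheses (using 1 − P(present | H) for each absent sign).
  Miror syndrome: 0.17 × (1 − 0.30) = 0.119
  Casim disorder: 0.33 × (1 − 0.41) = 0.1947
Bayes factor = 0.119 / 0.1947 ≈ 0.611

0.611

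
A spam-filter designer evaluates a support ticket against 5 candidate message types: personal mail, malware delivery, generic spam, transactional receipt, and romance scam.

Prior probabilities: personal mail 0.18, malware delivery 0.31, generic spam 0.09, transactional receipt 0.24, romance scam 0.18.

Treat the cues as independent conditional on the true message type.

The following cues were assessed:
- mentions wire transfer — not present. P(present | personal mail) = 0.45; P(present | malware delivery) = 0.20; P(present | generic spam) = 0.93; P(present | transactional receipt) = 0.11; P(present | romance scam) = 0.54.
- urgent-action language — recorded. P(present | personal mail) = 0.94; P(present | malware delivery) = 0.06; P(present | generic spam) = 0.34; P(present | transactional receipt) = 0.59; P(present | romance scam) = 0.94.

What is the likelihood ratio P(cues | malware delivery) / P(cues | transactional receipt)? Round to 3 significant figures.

0.0914

Joint likelihood of the cue pattern under each hypothesis (using 1 − P(present | H) for each absent cue):
  malware delivery: (1 − 0.20) × 0.06 = 0.048
  transactional receipt: (1 − 0.11) × 0.59 = 0.5251
Bayes factor = 0.048 / 0.5251 ≈ 0.0914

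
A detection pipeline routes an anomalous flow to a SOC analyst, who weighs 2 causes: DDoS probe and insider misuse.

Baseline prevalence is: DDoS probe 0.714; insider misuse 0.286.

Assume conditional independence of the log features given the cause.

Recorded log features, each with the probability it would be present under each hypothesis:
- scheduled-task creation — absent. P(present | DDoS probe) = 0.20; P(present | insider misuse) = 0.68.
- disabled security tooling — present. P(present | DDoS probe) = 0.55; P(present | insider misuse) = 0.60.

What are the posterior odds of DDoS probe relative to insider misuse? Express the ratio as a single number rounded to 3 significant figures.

5.72

The normalizing constant cancels in an odds ratio, so compute prior × likelihood for the two hypotheses only (using 1 − P(present | H) for each absent log feature):
  DDoS probe: 0.714 × (1 − 0.20) × 0.55 = 0.31416
  insider misuse: 0.286 × (1 − 0.68) × 0.60 = 0.054912
Posterior odds = 0.31416 / 0.054912 ≈ 5.72.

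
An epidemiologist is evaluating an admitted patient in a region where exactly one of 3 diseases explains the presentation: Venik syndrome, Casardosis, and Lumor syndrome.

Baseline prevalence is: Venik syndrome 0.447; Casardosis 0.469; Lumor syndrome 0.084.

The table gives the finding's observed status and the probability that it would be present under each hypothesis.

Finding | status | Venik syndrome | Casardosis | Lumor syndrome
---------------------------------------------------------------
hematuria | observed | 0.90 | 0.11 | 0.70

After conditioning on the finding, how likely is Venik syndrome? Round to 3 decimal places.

0.785

For each hypothesis, the unnormalized posterior weight is prior × likelihood:
  Venik syndrome: 0.447 × 0.90 = 0.4023
  Casardosis: 0.469 × 0.11 = 0.05159
  Lumor syndrome: 0.084 × 0.70 = 0.0588
The unnormalized weights sum to 0.51269.
P(Venik syndrome | evidence) = 0.4023 / 0.51269 ≈ 0.785.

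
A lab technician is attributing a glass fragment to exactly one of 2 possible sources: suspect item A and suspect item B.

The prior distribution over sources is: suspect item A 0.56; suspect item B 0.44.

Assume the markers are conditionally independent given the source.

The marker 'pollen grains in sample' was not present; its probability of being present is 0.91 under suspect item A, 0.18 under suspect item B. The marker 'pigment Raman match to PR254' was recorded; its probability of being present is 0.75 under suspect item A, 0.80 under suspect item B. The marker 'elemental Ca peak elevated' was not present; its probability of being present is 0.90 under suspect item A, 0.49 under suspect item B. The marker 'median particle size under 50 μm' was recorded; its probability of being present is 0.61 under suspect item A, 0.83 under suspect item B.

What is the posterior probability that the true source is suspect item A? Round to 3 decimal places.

By Bayes' rule with conditional independence, the unnormalized weight for each hypothesis is prior × ∏ likelihoods (using 1 − P(present | H) for each absent marker):
  suspect item A: 0.56 × (1 − 0.91) × 0.75 × (1 − 0.90) × 0.61 = 0.0023058
  suspect item B: 0.44 × (1 − 0.18) × 0.80 × (1 − 0.49) × 0.83 = 0.12218
Marginal likelihood of the evidence = 0.12449.
P(suspect item A | evidence) = 0.0023058 / 0.12449 ≈ 0.019.

0.019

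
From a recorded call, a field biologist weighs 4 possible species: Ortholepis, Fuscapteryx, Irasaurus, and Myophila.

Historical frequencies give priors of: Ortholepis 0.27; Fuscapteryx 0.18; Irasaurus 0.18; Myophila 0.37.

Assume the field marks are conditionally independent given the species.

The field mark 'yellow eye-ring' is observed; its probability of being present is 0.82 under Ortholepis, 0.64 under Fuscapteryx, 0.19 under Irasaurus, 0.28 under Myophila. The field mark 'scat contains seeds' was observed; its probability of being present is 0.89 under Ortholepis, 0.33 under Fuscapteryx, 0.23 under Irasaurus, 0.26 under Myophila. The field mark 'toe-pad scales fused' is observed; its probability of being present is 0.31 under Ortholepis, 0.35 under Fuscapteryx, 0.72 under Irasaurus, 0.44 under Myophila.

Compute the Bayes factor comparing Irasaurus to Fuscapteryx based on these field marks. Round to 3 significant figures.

0.426

The Bayes factor is the ratio of the joint likelihoods of the field mark pattern under the two hypotheses.
  Irasaurus: 0.19 × 0.23 × 0.72 = 0.031464
  Fuscapteryx: 0.64 × 0.33 × 0.35 = 0.07392
Bayes factor = 0.031464 / 0.07392 ≈ 0.426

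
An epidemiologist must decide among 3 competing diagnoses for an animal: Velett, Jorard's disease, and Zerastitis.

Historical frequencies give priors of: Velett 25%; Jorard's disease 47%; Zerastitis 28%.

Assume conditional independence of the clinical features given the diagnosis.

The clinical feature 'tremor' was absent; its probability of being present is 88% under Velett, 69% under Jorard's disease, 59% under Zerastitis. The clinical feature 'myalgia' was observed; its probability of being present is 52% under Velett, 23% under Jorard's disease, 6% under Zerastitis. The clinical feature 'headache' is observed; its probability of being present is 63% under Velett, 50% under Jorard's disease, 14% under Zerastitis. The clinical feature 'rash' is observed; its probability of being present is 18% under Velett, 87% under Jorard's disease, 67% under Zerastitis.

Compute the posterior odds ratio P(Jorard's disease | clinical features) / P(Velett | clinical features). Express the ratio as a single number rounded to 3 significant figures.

Posterior odds equal prior odds times the likelihood ratio; only the two competing hypotheses matter (using 1 − P(present | H) for each absent clinical feature).
  Jorard's disease: 0.47 × (1 − 0.69) × 0.23 × 0.50 × 0.87 = 0.014577
  Velett: 0.25 × (1 − 0.88) × 0.52 × 0.63 × 0.18 = 0.001769
Posterior odds = 0.014577 / 0.001769 ≈ 8.24.

8.24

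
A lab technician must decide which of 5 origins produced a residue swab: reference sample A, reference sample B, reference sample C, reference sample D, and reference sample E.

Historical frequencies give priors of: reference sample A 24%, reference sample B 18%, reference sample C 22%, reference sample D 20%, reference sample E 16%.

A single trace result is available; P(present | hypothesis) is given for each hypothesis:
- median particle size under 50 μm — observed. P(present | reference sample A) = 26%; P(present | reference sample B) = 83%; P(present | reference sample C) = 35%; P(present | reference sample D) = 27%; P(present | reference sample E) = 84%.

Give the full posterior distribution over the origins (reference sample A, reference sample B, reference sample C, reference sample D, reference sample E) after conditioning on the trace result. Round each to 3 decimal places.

For each hypothesis, the unnormalized posterior weight is prior × likelihood:
  reference sample A: 0.24 × 0.26 = 0.0624
  reference sample B: 0.18 × 0.83 = 0.1494
  reference sample C: 0.22 × 0.35 = 0.077
  reference sample D: 0.20 × 0.27 = 0.054
  reference sample E: 0.16 × 0.84 = 0.1344
Normalizing constant Z = 0.0624 + 0.1494 + 0.077 + 0.054 + 0.1344 = 0.4772.
P(reference sample A | evidence) = 0.0624 / 0.4772 ≈ 0.131
P(reference sample B | evidence) = 0.1494 / 0.4772 ≈ 0.313
P(reference sample C | evidence) = 0.077 / 0.4772 ≈ 0.161
P(reference sample D | evidence) = 0.054 / 0.4772 ≈ 0.113
P(reference sample E | evidence) = 0.1344 / 0.4772 ≈ 0.282

0.131, 0.313, 0.161, 0.113, 0.282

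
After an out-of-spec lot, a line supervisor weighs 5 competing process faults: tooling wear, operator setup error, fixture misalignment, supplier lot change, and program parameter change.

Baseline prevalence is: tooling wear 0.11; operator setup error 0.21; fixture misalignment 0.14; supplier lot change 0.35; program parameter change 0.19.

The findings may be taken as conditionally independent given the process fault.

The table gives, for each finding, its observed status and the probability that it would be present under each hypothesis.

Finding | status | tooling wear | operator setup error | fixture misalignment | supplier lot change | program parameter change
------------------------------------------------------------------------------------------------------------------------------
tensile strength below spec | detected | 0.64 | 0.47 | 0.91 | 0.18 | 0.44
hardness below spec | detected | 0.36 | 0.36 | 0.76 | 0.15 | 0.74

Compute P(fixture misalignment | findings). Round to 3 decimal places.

0.423

By Bayes' rule with conditional independence, the unnormalized weight for each hypothesis is prior × ∏ likelihoods:
  tooling wear: 0.11 × 0.64 × 0.36 = 0.025344
  operator setup error: 0.21 × 0.47 × 0.36 = 0.035532
  fixture misalignment: 0.14 × 0.91 × 0.76 = 0.096824
  supplier lot change: 0.35 × 0.18 × 0.15 = 0.00945
  program parameter change: 0.19 × 0.44 × 0.74 = 0.061864
Marginal likelihood of the evidence = 0.22901.
P(fixture misalignment | evidence) = 0.096824 / 0.22901 ≈ 0.423.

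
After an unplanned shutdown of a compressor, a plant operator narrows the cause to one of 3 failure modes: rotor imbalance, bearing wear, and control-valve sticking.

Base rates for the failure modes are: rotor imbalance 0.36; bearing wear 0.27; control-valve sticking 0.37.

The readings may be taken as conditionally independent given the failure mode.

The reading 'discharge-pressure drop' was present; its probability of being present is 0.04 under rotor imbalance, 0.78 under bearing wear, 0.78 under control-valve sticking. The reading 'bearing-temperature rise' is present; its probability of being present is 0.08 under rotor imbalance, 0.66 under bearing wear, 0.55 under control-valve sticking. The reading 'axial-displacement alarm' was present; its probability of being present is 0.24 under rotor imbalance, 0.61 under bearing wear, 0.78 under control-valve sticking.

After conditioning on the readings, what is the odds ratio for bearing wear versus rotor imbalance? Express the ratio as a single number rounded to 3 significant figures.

Unnormalized posterior weight (prior times the reading likelihoods) for each of the two hypotheses:
  bearing wear: 0.27 × 0.78 × 0.66 × 0.61 = 0.084788
  rotor imbalance: 0.36 × 0.04 × 0.08 × 0.24 = 0.00027648
Posterior odds = 0.084788 / 0.00027648 ≈ 307.

307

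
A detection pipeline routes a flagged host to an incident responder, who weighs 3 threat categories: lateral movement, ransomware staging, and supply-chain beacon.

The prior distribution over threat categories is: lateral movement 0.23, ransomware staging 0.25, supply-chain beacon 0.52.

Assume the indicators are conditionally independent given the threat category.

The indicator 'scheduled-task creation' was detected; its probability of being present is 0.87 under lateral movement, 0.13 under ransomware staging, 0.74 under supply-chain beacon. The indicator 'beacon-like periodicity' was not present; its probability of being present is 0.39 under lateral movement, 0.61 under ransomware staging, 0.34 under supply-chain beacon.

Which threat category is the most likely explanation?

For each hypothesis, the unnormalized posterior weight is prior × product of the indicator likelihoods (using 1 − P(present | H) for each absent indicator):
  lateral movement: 0.23 × 0.87 × (1 − 0.39) = 0.12206
  ransomware staging: 0.25 × 0.13 × (1 − 0.61) = 0.012675
  supply-chain beacon: 0.52 × 0.74 × (1 − 0.34) = 0.25397
Normalizing constant Z = 0.12206 + 0.012675 + 0.25397 = 0.3887.
P(lateral movement | evidence) ≈ 0.12206 / 0.3887 ≈ 0.314
P(ransomware staging | evidence) ≈ 0.012675 / 0.3887 ≈ 0.033
P(supply-chain beacon | evidence) ≈ 0.25397 / 0.3887 ≈ 0.653
The largest is 0.653, so supply-chain beacon is most probable.

supply-chain beacon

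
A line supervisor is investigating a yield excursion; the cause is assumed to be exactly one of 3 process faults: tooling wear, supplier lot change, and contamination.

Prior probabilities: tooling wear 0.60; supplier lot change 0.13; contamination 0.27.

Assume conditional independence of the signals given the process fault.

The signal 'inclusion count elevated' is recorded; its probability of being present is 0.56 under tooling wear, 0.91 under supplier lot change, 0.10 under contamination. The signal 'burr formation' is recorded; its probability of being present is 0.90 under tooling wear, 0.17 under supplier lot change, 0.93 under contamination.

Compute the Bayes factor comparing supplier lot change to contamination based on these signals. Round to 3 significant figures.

Take the product of per-signal likelihoods under each hypothesis, then divide.
  supplier lot change: 0.91 × 0.17 = 0.1547
  contamination: 0.10 × 0.93 = 0.093
Bayes factor = 0.1547 / 0.093 ≈ 1.66

1.66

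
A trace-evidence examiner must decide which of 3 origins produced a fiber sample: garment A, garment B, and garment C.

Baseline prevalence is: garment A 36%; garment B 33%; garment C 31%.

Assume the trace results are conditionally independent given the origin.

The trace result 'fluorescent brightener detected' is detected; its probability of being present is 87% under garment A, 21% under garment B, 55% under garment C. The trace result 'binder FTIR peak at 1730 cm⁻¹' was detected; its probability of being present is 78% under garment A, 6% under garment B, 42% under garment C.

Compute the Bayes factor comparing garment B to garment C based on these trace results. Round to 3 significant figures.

Joint likelihood of the trace result pattern under each hypothesis:
  garment B: 0.21 × 0.06 = 0.0126
  garment C: 0.55 × 0.42 = 0.231
Bayes factor = 0.0126 / 0.231 ≈ 0.0545

0.0545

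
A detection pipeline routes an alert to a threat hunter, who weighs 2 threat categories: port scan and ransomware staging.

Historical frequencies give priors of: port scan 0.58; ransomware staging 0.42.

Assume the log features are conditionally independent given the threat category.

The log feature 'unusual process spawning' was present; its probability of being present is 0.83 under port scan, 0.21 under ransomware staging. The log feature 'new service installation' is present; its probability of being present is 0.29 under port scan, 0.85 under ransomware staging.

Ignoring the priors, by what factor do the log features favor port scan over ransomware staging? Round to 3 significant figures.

1.35

The Bayes factor is the ratio of the joint likelihoods of the log feature pattern under the two hypotheses.
  port scan: 0.83 × 0.29 = 0.2407
  ransomware staging: 0.21 × 0.85 = 0.1785
Bayes factor = 0.2407 / 0.1785 ≈ 1.35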